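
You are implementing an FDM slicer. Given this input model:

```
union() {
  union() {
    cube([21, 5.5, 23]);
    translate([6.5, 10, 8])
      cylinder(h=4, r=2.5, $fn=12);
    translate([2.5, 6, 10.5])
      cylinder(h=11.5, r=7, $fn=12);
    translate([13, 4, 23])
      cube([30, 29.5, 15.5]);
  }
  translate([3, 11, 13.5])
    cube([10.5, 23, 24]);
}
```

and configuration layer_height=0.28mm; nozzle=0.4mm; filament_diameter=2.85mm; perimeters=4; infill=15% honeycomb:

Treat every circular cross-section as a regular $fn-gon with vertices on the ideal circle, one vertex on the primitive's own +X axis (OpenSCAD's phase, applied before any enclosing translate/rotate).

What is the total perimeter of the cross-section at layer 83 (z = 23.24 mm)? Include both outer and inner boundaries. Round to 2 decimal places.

140.00 mm

At z = 23.24 mm: the cube is absent (z outside [0, 23]); the cylinder at (6.5, 10) is absent (z outside [8, 12]); the cylinder at (2.5, 6) is absent (z outside [10.5, 22]); the cube at (13, 4) is present — its section is the full 30×29.5 rectangle (perimeter 119.00 mm); Merging all regions: only the 30×29.5 cube at (13, 4) is present, so the union is just that shape — boundary = 119.00 mm; the cube at (3, 11) (footprint 10.5×23) is included at this height (perimeter 67.00 mm); Combining (union): the regions partially overlap (shared area 11.25 mm²), so the edge portions inside another operand are dropped and the merged outline is re-measured after clipping — boundary = 140.00 mm. Overall, the cross-section is a single solid region. Total boundary length (outer) = 140.00 mm.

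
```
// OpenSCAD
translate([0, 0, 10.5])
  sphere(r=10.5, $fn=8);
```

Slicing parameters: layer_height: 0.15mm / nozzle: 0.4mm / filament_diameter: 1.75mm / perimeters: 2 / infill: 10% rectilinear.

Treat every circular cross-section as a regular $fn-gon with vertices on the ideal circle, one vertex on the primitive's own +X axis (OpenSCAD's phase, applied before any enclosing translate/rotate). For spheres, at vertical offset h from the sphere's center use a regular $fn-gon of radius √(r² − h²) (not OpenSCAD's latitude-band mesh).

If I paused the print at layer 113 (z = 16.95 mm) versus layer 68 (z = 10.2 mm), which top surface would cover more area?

Layer 113 (z = 16.95): the sphere: section is a regular 8-gon, circumradius = √(r²−h²) = √(10.5²−6.45²) = 8.285 (area = (8/2)·8.285²·sin(360°/8) = 194.16 mm²). So its area = 194.16 mm². Layer 68 (z = 10.2): the sphere: section is a regular 8-gon, circumradius = √(r²−h²) = √(10.5²−0.3²) = 10.496 (area = (8/2)·10.496²·sin(360°/8) = 311.58 mm²). So its area = 311.58 mm². Layer 68 is larger (311.58 vs 194.16 mm²).

layer 68 (z = 10.2 mm)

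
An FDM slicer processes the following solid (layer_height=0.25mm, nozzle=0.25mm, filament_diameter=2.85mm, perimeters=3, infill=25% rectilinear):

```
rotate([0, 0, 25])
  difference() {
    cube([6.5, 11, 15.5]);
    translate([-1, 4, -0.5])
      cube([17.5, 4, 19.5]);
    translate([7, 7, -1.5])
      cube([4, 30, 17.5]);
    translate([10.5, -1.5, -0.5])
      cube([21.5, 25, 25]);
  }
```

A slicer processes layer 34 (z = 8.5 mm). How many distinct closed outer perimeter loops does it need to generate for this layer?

2

At z = 8.5 mm: the cube is present — its section is the full 6.5×11 rectangle; the 17.5×4 cube at (-1, 4) contributes its full rectangle; the 4×30 cube at (7, 7) contributes its full rectangle; the cube at (10.5, -1.5) (footprint 21.5×25) is included at this height; Taking the first minus the rest: starting from the 6.5×11 cube, the 17.5×4 cube at (-1, 4) partially overlaps it — only the 26.00 mm² overlap (of its 70.00 mm²) is removed, clipping the outline; the 4×30 cube at (7, 7) misses the remaining region (no effect); the 21.5×25 cube at (10.5, -1.5) misses the remaining region (no effect) — 2 connected regions; (rotated 25° about Z; rotation is an isometry so areas/perimeters/island counts are preserved). The result has 2 disconnected regions.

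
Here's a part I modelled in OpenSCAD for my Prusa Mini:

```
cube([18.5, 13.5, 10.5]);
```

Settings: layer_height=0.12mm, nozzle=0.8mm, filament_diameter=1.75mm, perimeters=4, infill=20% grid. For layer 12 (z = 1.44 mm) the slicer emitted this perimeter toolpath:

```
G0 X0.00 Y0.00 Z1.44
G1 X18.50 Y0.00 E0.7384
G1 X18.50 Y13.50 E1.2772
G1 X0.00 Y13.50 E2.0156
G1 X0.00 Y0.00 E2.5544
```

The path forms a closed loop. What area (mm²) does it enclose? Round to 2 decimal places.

249.75 mm²

Apply the shoelace formula to the sequence of (X, Y) vertices; enclosed area = 249.75 mm².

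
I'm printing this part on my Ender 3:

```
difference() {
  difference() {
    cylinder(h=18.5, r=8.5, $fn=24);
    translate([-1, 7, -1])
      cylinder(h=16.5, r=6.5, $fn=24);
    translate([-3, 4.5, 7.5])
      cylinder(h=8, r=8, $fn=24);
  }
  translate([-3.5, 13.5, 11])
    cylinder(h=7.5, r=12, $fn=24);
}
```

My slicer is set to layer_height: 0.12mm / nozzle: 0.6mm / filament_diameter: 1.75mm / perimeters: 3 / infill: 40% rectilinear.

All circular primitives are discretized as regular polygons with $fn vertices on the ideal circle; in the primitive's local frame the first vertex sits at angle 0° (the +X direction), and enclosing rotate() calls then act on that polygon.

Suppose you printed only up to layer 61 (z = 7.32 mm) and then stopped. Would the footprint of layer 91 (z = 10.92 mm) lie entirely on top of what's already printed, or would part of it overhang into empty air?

Compare the two slices. At z = 7.32: the r=8.5 cylinder gives a regular 24-gon of circumradius 8.5 (constant along its height) (area = (24/2)·8.500²·sin(360°/24) = 224.40 mm²); the r=6.5 cylinder at (-1, 7) gives a regular 24-gon of circumradius 6.5 (constant along its height) (area = (24/2)·6.500²·sin(360°/24) = 131.22 mm²); the cylinder at (-3, 4.5) is absent (z outside [7.5, 15.5]); Subtracting the remaining from the first: starting from the r=8.5 cylinder (224.40 mm²), the r=6.5 cylinder at (-1, 7) partially overlaps it — only the 71.75 mm² overlap (of its 131.22 mm²) is removed, clipping the outline — area = 152.65 mm²; the cylinder at (-3.5, 13.5) is absent (z outside [11, 18.5]); Subtracting the remaining from the first: none of the subtracted shapes is present at this height, so that combined region is unchanged — area = 152.65 mm². At z = 10.92: the r=8.5 cylinder gives a regular 24-gon of circumradius 8.5 (constant along its height) (area = (24/2)·8.500²·sin(360°/24) = 224.40 mm²); the cylinder at (-1, 7): section is a regular 24-gon, circumradius r=6.5 (area = (24/2)·6.500²·sin(360°/24) = 131.22 mm²); the r=8 cylinder at (-3, 4.5) contributes a regular 24-gon of circumradius 8 (area = (24/2)·8.000²·sin(360°/24) = 198.77 mm²); Taking the first minus the rest: starting from the r=8.5 cylinder (224.40 mm²), the r=6.5 cylinder at (-1, 7) partially overlaps it — only the 71.75 mm² overlap (of its 131.22 mm²) is removed, clipping the outline; the r=8 cylinder at (-3, 4.5) partially overlaps it — only the 53.34 mm² overlap (of its 198.77 mm²) is removed, clipping the outline — area = 99.31 mm²; the cylinder at (-3.5, 13.5) is absent (z outside [11, 18.5]); Taking the first minus the rest: none of the subtracted shapes is present at this height, so that combined region is unchanged — area = 99.31 mm². Checking containment: the cross-section at z = 10.92 is a subset of the cross-section at z = 7.32.

entirely on top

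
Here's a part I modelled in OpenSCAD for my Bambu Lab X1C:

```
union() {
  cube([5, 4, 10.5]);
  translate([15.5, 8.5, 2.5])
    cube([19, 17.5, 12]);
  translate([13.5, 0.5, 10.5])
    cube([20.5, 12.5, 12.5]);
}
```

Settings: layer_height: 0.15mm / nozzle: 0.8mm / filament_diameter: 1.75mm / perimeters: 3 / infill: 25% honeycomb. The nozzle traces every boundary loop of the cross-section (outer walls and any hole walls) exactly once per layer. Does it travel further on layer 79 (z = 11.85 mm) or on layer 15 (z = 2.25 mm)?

Layer 79 (z = 11.85): the cube is absent (z outside [0, 10.5]); the 19×17.5 cube at (15.5, 8.5) contributes its full rectangle (perimeter 73.00 mm); the cube at (13.5, 0.5) is present — its section is the full 20.5×12.5 rectangle (perimeter 66.00 mm); Combining (union): the regions partially overlap (shared area 83.25 mm²), so the edge portions inside another operand are dropped and the merged outline is re-measured after clipping — boundary = 93.00 mm. So its perimeter = 93.00 mm. Layer 15 (z = 2.25): the cube (footprint 5×4) is included at this height (perimeter 18.00 mm); the cube at (15.5, 8.5) does not reach this height (z outside [2.5, 14.5]); the cube at (13.5, 0.5) is absent (z outside [10.5, 23]); Merging all regions: only the 5×4 cube is present, so the union is just that shape — boundary = 18.00 mm. So its perimeter = 18.00 mm. Layer 79 is larger (93.00 vs 18.00 mm).

layer 79 (z = 11.85 mm)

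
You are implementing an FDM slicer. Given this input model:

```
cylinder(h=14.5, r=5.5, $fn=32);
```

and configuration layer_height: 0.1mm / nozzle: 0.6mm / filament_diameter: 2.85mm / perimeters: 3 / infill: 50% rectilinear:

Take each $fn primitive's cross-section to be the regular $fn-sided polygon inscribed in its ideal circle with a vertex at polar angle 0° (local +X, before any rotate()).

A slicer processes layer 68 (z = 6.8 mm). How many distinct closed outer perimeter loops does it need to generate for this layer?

At z = 6.8 mm: the r=5.5 cylinder gives a regular 32-gon of circumradius 5.5 (constant along its height). The result has 1 disconnected region.

1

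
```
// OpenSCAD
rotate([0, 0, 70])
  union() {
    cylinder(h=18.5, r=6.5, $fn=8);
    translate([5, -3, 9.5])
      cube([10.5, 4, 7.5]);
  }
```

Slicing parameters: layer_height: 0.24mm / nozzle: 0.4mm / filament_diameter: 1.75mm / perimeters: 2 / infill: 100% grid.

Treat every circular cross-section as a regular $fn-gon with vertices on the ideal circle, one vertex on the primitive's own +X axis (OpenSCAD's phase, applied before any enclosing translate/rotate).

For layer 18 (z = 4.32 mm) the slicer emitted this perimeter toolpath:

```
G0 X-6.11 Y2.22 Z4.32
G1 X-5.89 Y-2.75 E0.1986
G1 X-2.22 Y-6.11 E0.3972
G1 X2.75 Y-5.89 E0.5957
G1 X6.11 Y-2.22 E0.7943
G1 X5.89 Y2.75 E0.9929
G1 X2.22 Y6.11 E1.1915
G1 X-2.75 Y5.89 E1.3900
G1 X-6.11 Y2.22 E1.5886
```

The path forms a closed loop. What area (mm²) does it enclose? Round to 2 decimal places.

119.52 mm²

Apply the shoelace formula to the sequence of (X, Y) vertices; enclosed area = 119.52 mm².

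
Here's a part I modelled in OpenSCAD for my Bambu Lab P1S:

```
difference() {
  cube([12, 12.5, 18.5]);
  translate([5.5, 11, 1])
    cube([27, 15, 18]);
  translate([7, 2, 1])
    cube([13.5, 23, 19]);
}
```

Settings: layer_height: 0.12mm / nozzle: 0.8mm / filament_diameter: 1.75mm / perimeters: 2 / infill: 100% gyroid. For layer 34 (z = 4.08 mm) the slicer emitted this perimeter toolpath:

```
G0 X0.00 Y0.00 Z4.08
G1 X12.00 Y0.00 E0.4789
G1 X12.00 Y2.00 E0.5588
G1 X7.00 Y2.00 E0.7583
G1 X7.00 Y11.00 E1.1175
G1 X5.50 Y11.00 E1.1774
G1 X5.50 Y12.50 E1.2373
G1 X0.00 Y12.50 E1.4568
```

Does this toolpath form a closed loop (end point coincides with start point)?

no

Start point (G0): (0.00, 0.00). End point (last G1): the path does not return to the start — open.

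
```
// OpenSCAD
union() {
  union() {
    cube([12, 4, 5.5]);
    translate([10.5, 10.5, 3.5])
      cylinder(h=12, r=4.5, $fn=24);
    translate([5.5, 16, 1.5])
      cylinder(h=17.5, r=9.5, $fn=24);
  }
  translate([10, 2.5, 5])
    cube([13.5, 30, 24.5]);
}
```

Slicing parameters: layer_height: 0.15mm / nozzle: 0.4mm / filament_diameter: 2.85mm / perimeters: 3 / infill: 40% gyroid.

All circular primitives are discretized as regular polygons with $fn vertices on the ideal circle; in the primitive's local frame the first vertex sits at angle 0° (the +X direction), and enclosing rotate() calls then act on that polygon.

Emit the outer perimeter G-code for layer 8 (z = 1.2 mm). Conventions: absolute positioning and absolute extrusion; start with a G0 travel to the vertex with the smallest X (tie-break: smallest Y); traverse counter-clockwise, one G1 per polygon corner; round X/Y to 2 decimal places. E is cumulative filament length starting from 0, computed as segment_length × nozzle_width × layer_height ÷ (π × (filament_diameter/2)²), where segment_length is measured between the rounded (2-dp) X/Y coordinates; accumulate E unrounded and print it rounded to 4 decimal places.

G0 X0.00 Y0.00 Z1.20
G1 X12.00 Y0.00 E0.1129
G1 X12.00 Y4.00 E0.1505
G1 X0.00 Y4.00 E0.2633
G1 X0.00 Y0.00 E0.3010

At z = 1.2 mm: the cube (footprint 12×4) is included at this height; the cylinder at (10.5, 10.5) does not reach this height (z outside [3.5, 15.5]); the cylinder at (5.5, 16) does not reach this height (z outside [1.5, 19]); Taking the union: only the 12×4 cube is present, so the union is just that shape — 1 connected region; the cube at (10, 2.5) is absent (z outside [5, 29.5]); Merging all regions: only the result so far is present, so the union is just that shape — 1 connected region. The outline is a single polygon with 4 vertices. Extrusion per mm of travel: 0.4 × 0.15 / (π × 1.425²) = 0.009405. Accumulating E over each segment gives final E = 0.3010.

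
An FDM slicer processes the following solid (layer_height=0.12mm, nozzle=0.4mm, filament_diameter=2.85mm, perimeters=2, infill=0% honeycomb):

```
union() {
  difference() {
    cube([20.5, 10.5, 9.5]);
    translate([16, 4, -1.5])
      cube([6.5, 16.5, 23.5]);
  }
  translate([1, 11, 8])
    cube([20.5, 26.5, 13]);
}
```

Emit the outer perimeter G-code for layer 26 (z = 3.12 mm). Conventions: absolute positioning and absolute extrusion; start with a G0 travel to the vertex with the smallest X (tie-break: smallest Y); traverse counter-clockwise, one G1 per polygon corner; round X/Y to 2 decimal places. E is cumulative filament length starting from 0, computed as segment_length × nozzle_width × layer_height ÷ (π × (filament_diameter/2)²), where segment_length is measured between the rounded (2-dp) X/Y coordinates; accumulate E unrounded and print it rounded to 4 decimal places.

At z = 3.12 mm: the cube (footprint 20.5×10.5) is included at this height; the 6.5×16.5 cube at (16, 4) contributes its full rectangle; Taking the first minus the rest: starting from the 20.5×10.5 cube, the 6.5×16.5 cube at (16, 4) partially overlaps it — only the 29.25 mm² overlap (of its 107.25 mm²) is removed, clipping the outline — 1 connected region; the cube at (1, 11) is not intersected at this z (z outside [8, 21]); Taking the union: only the result so far is present, so the union is just that shape — 1 connected region. The outline is a single polygon with 6 vertices. Extrusion per mm of travel: 0.4 × 0.12 / (π × 1.425²) = 0.007524. Accumulating E over each segment gives final E = 0.4665.

G0 X0.00 Y0.00 Z3.12
G1 X20.50 Y0.00 E0.1542
G1 X20.50 Y4.00 E0.1843
G1 X16.00 Y4.00 E0.2182
G1 X16.00 Y10.50 E0.2671
G1 X0.00 Y10.50 E0.3875
G1 X0.00 Y0.00 E0.4665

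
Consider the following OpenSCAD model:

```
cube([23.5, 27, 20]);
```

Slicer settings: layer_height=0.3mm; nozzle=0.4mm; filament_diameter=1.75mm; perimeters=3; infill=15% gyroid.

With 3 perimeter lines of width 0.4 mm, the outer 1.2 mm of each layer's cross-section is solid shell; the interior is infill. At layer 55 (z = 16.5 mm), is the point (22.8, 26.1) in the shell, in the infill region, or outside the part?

At z = 16.5 mm: the cube is present — its section is the full 23.5×27 rectangle. Overall, the cross-section is a single solid region. The nearest boundary edge runs (23.50, 0.00)→(23.50, 27.00); distance from the point to it = 0.70 mm. The point is inside the cross-section, 0.70 mm from the nearest boundary — within the 1.2 mm shell band (3 × 0.4).

shell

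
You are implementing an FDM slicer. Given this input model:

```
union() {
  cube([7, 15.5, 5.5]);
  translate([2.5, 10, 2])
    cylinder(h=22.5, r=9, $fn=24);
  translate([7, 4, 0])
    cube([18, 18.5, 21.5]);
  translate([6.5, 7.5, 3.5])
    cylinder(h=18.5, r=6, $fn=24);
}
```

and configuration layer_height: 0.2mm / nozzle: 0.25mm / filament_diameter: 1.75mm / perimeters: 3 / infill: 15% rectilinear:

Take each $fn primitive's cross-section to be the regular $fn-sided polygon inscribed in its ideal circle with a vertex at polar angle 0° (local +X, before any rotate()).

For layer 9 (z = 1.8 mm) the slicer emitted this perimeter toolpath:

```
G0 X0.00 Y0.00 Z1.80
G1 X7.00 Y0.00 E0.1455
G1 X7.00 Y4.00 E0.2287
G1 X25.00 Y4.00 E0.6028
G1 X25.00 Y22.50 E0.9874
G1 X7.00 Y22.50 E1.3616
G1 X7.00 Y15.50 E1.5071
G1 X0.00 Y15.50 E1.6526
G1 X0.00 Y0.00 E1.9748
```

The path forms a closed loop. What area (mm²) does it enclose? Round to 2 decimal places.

Apply the shoelace formula to the sequence of (X, Y) vertices; enclosed area = 441.50 mm².

441.50 mm²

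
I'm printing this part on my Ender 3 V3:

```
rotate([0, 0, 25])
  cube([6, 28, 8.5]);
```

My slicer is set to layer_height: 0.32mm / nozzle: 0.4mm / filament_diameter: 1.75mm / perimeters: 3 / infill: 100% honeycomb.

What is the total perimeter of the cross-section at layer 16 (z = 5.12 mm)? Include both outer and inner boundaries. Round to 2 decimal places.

68.00 mm

At z = 5.12 mm: the cube (footprint 6×28) is included at this height (perimeter 68.00 mm); (rotated 25° about Z; rotation is an isometry so areas/perimeters/island counts are preserved). Overall, the cross-section is a single solid region. Total boundary length (outer) = 68.00 mm.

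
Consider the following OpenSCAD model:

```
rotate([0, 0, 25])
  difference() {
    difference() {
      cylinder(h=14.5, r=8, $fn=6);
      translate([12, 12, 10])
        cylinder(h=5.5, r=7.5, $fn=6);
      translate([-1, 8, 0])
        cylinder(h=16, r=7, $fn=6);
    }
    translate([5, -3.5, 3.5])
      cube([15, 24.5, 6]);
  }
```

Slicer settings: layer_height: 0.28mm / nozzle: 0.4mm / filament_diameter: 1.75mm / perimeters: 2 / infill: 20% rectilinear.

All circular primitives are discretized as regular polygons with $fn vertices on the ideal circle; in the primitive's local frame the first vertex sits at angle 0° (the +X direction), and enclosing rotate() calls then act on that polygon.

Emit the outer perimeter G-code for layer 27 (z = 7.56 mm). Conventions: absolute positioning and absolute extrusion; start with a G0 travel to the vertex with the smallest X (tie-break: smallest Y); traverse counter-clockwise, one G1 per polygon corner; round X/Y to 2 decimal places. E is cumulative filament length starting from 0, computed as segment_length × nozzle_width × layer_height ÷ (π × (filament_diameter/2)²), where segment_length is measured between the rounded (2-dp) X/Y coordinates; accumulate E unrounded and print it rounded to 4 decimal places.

At z = 7.56 mm: the r=8 cylinder gives a regular 6-gon of circumradius 8 (constant along its height); the cylinder at (12, 12) is not intersected at this z (z outside [10, 15.5]); the cylinder at (-1, 8): section is a regular 6-gon, circumradius r=7; Subtracting the remaining from the first: starting from the r=8 cylinder, the r=7 cylinder at (-1, 8) partially overlaps it — only the 43.53 mm² overlap (of its 127.31 mm²) is removed, clipping the outline — 1 connected region; the 15×24.5 cube at (5, -3.5) contributes its full rectangle; Taking the first minus the rest: starting from that combined region, the 15×24.5 cube at (5, -3.5) partially overlaps it — only the 14.76 mm² overlap (of its 367.50 mm²) is removed, clipping the outline — 1 connected region; (whole slice rotated 25° about Z — lengths, areas and connectivity unchanged). The outline is a single polygon with 10 vertices. Extrusion per mm of travel: 0.4 × 0.28 / (π × 0.875²) = 0.046564. Accumulating E over each segment gives final E = 2.2650.

G0 X-7.25 Y-3.38 Z7.56
G1 X-0.70 Y-7.97 E0.3724
G1 X6.55 Y-4.59 E0.7449
G1 X6.90 Y-0.65 E0.9291
G1 X6.01 Y-1.06 E0.9747
G1 X2.34 Y6.82 E1.3795
G1 X1.83 Y7.18 E1.4086
G1 X1.45 Y2.81 E1.6128
G1 X-4.90 Y-0.15 E1.9390
G1 X-6.85 Y1.22 E2.0500
G1 X-7.25 Y-3.38 E2.2650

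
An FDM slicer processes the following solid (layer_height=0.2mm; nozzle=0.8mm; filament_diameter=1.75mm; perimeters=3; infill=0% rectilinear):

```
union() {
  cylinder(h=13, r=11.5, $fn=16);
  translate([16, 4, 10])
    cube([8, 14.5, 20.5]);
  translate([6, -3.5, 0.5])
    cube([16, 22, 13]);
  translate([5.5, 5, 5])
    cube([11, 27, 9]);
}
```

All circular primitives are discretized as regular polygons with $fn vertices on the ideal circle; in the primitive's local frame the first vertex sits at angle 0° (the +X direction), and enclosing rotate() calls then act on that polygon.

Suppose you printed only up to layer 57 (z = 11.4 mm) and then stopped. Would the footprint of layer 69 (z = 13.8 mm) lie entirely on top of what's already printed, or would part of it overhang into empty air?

Compare the two slices. At z = 11.4: the r=11.5 cylinder contributes a regular 16-gon of circumradius 11.5 (area = (16/2)·11.500²·sin(360°/16) = 404.88 mm²); the 8×14.5 cube at (16, 4) contributes its full rectangle (area 116.00 mm²); the cube at (6, -3.5) (footprint 16×22) is included at this height (area 352.00 mm²); the 11×27 cube at (5.5, 5) contributes its full rectangle (area 297.00 mm²); Combining (union): the regions partially overlap — summed areas 1169.88 mm² minus the doubly-counted overlap 285.54 mm² gives 884.34 mm² — area = 884.34 mm². At z = 13.8: the cylinder is absent (z outside [0, 13]); the cube at (16, 4) is present — its section is the full 8×14.5 rectangle (area 116.00 mm²); the cube at (6, -3.5) is absent (z outside [0.5, 13.5]); the 11×27 cube at (5.5, 5) contributes its full rectangle (area 297.00 mm²); Combining (union): the regions partially overlap — summed areas 413.00 mm² minus the doubly-counted overlap 6.75 mm² gives 406.25 mm² — area = 406.25 mm². Checking containment: the cross-section at z = 13.8 is a subset of the cross-section at z = 11.4.

entirely on top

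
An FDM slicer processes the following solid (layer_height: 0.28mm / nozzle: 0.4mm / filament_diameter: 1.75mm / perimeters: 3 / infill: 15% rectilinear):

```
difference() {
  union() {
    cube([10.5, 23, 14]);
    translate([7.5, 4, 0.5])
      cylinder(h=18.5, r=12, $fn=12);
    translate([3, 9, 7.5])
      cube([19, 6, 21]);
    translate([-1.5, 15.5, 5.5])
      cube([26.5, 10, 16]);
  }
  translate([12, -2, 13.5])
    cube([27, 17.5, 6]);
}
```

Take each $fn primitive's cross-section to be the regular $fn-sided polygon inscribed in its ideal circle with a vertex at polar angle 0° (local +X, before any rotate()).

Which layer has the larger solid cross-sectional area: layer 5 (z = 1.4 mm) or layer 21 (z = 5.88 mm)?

layer 21 (z = 5.88 mm)

Layer 5 (z = 1.4): the 10.5×23 cube contributes its full rectangle (area 241.50 mm²); the cylinder at (7.5, 4): section is a regular 12-gon, circumradius r=12 (area = (12/2)·12.000²·sin(360°/12) = 432.00 mm²); the cube at (3, 9) is not intersected at this z (z outside [7.5, 28.5]); the cube at (-1.5, 15.5) does not reach this height (z outside [5.5, 21.5]); Taking the union: the regions partially overlap — summed areas 673.50 mm² minus the doubly-counted overlap 158.43 mm² gives 515.07 mm² — area = 515.07 mm²; the cube at (12, -2) is not intersected at this z (z outside [13.5, 19.5]); Subtracting the remaining from the first: none of the subtracted shapes is present at this height, so the result so far is unchanged — area = 515.07 mm². So its area = 515.07 mm². Layer 21 (z = 5.88): the cube is present — its section is the full 10.5×23 rectangle (area 241.50 mm²); the r=12 cylinder at (7.5, 4) gives a regular 12-gon of circumradius 12 (constant along its height) (area = (12/2)·12.000²·sin(360°/12) = 432.00 mm²); the cube at (3, 9) does not reach this height (z outside [7.5, 28.5]); the 26.5×10 cube at (-1.5, 15.5) contributes its full rectangle (area 265.00 mm²); Merging all regions: the regions partially overlap — summed areas 938.50 mm² minus the doubly-counted overlap 237.18 mm² gives 701.32 mm² — area = 701.32 mm²; the cube at (12, -2) is absent (z outside [13.5, 19.5]); Subtracting the remaining from the first: none of the subtracted shapes is present at this height, so that combined region is unchanged — area = 701.32 mm². So its area = 701.32 mm². Layer 21 is larger (701.32 vs 515.07 mm²).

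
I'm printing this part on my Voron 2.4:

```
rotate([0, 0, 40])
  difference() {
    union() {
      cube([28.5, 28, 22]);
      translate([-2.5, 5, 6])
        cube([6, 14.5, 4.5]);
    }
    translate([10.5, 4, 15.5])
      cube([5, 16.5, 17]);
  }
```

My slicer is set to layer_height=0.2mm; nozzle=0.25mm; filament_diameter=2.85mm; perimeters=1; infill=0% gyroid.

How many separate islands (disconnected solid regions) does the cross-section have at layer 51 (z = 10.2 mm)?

1

At z = 10.2 mm: the 28.5×28 cube contributes its full rectangle; the cube at (-2.5, 5) is present — its section is the full 6×14.5 rectangle; Merging all regions: the regions partially overlap (shared area 50.75 mm²), so overlapping operands fuse into one piece — 1 connected region; the cube at (10.5, 4) is not intersected at this z (z outside [15.5, 32.5]); After the difference (first − rest): none of the subtracted shapes is present at this height, so the result so far is unchanged — 1 connected region; (rotated 40° about Z; rotation is an isometry so areas/perimeters/island counts are preserved). Overall, the cross-section is a single solid region. Island count = 1.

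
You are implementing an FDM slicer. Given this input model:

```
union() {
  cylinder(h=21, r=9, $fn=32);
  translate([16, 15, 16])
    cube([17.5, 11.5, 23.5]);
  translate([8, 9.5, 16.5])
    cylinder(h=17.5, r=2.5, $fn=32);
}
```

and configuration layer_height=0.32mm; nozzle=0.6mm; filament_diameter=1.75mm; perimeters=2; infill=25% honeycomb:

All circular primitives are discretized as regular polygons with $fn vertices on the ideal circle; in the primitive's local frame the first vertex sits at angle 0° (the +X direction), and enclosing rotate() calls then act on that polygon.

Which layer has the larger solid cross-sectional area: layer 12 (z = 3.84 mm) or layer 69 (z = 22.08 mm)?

Layer 12 (z = 3.84): the cylinder: section is a regular 32-gon, circumradius r=9 (area = (32/2)·9.000²·sin(360°/32) = 252.84 mm²); the cube at (16, 15) is absent (z outside [16, 39.5]); the cylinder at (8, 9.5) does not reach this height (z outside [16.5, 34]); Combining (union): only the r=9 cylinder is present, so the union is just that shape — area = 252.84 mm². So its area = 252.84 mm². Layer 69 (z = 22.08): the cylinder is absent (z outside [0, 21]); the cube at (16, 15) (footprint 17.5×11.5) is included at this height (area 201.25 mm²); the cylinder at (8, 9.5): section is a regular 32-gon, circumradius r=2.5 (area = (32/2)·2.500²·sin(360°/32) = 19.51 mm²); Combining (union): the 2 present regions are separate (no shared area or edge), so areas and boundary lengths simply add and each stays a separate island — area = 220.76 mm². So its area = 220.76 mm². Layer 12 is larger (252.84 vs 220.76 mm²).

layer 12 (z = 3.84 mm)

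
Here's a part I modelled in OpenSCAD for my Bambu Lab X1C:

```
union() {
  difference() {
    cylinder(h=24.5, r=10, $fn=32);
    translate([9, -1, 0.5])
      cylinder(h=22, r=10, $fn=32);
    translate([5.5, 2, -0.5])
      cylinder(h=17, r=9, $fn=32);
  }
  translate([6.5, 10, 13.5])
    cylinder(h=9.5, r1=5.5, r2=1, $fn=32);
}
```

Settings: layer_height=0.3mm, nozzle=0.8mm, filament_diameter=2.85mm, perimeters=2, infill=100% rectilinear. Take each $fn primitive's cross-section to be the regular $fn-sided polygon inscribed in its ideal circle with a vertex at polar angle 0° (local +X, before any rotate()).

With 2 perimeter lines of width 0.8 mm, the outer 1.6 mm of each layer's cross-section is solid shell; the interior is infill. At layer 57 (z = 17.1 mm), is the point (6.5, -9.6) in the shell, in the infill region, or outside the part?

At z = 17.1 mm: the cylinder: section is a regular 32-gon, circumradius r=10; the r=10 cylinder at (9, -1) contributes a regular 32-gon of circumradius 10; the cylinder at (5.5, 2) is absent (z outside [-0.5, 16.5]); Subtracting the remaining from the first: starting from the r=10 cylinder, the r=10 cylinder at (9, -1) partially overlaps it — only the 138.05 mm² overlap (of its 312.14 mm²) is removed, clipping the outline — 1 connected region; the cone at (6.5, 10) (r1=5.5→r2=1) has section circumradius 3.795 here — a regular 32-gon; Taking the union: the regions partially overlap (shared area 2.77 mm²), so overlapping operands fuse into one piece — 1 connected region. Overall, the cross-section is a single solid region. The nearest boundary edge runs (3.44, -9.31)→(3.49, -9.34); distance from the point to it = 3.02 mm. The point is not inside any of the regions above, so it lies outside the cross-section (3.02 mm from the nearest boundary).

outside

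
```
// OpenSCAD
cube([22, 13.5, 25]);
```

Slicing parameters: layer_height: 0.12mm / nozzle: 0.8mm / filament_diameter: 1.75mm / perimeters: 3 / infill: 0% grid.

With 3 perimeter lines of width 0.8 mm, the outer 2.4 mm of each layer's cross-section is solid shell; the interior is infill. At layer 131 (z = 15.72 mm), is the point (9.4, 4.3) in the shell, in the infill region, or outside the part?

At z = 15.72 mm: the cube is present — its section is the full 22×13.5 rectangle. Overall, the cross-section is a single solid region. The nearest boundary edge runs (0.00, 0.00)→(22.00, 0.00); distance from the point to it = 4.30 mm. The point is inside the cross-section and 4.30 mm from the nearest boundary — more than the 2.4 mm shell width (3 × 0.8), so it's in the infill interior.

infill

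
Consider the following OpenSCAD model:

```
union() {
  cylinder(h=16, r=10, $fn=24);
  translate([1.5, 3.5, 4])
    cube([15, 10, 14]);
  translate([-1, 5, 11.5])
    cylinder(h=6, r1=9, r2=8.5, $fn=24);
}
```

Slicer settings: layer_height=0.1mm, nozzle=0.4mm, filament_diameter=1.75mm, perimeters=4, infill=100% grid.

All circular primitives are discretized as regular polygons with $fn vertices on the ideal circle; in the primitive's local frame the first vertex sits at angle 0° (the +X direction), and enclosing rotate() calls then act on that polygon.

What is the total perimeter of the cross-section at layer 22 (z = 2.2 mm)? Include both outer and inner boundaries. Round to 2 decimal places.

At z = 2.2 mm: the r=10 cylinder contributes a regular 24-gon of circumradius 10 (perimeter = 2·24·10.000·sin(180°/24) = 62.65 mm); the cube at (1.5, 3.5) is absent (z outside [4, 18]); the cone at (-1, 5) is absent (z outside [11.5, 17.5]); Combining (union): only the r=10 cylinder is present, so the union is just that shape — boundary = 62.65 mm. Overall, the cross-section is a single solid region. Total boundary length (outer) = 62.65 mm.

62.65 mm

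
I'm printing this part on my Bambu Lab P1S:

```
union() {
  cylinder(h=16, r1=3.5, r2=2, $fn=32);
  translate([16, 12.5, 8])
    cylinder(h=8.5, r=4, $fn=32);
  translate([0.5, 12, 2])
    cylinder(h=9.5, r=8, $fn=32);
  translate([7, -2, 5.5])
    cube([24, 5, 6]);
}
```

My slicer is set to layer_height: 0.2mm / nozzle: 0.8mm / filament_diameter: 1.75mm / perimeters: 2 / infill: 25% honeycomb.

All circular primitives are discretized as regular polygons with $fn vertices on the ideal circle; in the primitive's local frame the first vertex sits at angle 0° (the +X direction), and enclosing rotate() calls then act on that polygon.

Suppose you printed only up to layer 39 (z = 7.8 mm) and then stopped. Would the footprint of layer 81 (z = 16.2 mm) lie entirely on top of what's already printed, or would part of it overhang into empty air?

part overhangs

Compare the two slices. At z = 7.8: the cone (r1=3.5→r2=2) has section circumradius 2.769 here — a regular 32-gon (area = (32/2)·2.769²·sin(360°/32) = 23.93 mm²); the cylinder at (16, 12.5) does not reach this height (z outside [8, 16.5]); the cylinder at (0.5, 12): section is a regular 32-gon, circumradius r=8 (area = (32/2)·8.000²·sin(360°/32) = 199.77 mm²); the 24×5 cube at (7, -2) contributes its full rectangle (area 120.00 mm²); Combining (union): the 3 present regions are separate (no shared area or edge), so areas and boundary lengths simply add and each stays a separate island — area = 343.70 mm². At z = 16.2: the cone is absent (z outside [0, 16]); the r=4 cylinder at (16, 12.5) gives a regular 32-gon of circumradius 4 (constant along its height) (area = (32/2)·4.000²·sin(360°/32) = 49.94 mm²); the cylinder at (0.5, 12) is not intersected at this z (z outside [2, 11.5]); the cube at (7, -2) is absent (z outside [5.5, 11.5]); Combining (union): only the r=4 cylinder at (16, 12.5) is present, so the union is just that shape — area = 49.94 mm². Checking containment: at z = 16.2 the cross-section extends beyond the z = 7.8 cross-section by about 49.94 mm².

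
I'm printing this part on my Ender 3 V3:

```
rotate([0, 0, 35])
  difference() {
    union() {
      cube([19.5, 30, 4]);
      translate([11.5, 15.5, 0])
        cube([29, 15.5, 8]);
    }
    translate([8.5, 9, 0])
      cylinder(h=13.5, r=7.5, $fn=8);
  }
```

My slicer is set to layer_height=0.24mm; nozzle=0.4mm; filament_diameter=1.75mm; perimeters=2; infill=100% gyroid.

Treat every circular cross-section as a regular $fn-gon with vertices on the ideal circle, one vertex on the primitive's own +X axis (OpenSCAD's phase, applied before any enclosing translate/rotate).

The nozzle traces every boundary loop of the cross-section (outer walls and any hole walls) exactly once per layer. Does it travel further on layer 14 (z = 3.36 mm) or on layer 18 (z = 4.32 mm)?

Layer 14 (z = 3.36): the 19.5×30 cube contributes its full rectangle (perimeter 99.00 mm); the cube at (11.5, 15.5) (footprint 29×15.5) is included at this height (perimeter 89.00 mm); Taking the union: the regions partially overlap (shared area 116.00 mm²), so the edge portions inside another operand are dropped and the merged outline is re-measured after clipping — boundary = 143.00 mm; the cylinder at (8.5, 9): section is a regular 8-gon, circumradius r=7.5 (perimeter = 2·8·7.500·sin(180°/8) = 45.92 mm); Subtracting the remaining from the first: starting from the result so far, the r=7.5 cylinder at (8.5, 9) lies wholly inside it (removes its full 159.10 mm² and its 45.92 mm outline becomes a hole wall) — boundary (outer + 1 inner loop) = 188.92 mm; (rotated 35° about Z; rotation is an isometry so areas/perimeters/island counts are preserved). So its perimeter = 188.92 mm. Layer 18 (z = 4.32): the cube is absent (z outside [0, 4]); the 29×15.5 cube at (11.5, 15.5) contributes its full rectangle (perimeter 89.00 mm); Taking the union: only the 29×15.5 cube at (11.5, 15.5) is present, so the union is just that shape — boundary = 89.00 mm; the r=7.5 cylinder at (8.5, 9) gives a regular 8-gon of circumradius 7.5 (constant along its height) (perimeter = 2·8·7.500·sin(180°/8) = 45.92 mm); Subtracting the remaining from the first: starting from that combined region, the r=7.5 cylinder at (8.5, 9) misses the remaining region (no effect) — boundary = 89.00 mm; (whole slice rotated 35° about Z — lengths, areas and connectivity unchanged). So its perimeter = 89.00 mm. Layer 14 is larger (188.92 vs 89.00 mm).

layer 14 (z = 3.36 mm)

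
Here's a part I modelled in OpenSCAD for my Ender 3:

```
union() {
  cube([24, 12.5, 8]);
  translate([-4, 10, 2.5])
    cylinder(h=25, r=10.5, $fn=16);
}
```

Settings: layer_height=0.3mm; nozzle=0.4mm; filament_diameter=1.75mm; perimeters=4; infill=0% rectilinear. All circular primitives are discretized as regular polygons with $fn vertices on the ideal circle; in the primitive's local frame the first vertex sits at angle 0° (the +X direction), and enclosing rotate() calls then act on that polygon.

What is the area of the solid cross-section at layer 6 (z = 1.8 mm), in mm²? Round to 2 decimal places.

At z = 1.8 mm: the cube is present — its section is the full 24×12.5 rectangle (area 300.00 mm²); the cylinder at (-4, 10) is not intersected at this z (z outside [2.5, 27.5]); Combining (union): only the 24×12.5 cube is present, so the union is just that shape — area = 300.00 mm². Overall, the cross-section is a single solid region. Net area = 300.00 mm².

300.00 mm²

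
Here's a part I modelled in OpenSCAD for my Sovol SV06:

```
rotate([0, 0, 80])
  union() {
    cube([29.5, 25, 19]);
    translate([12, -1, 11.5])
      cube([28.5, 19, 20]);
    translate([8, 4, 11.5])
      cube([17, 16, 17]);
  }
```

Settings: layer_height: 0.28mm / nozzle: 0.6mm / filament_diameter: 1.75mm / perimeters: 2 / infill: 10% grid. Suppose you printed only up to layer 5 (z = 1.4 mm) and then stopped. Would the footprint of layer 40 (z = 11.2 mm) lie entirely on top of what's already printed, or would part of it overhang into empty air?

Compare the two slices. At z = 1.4: the cube (footprint 29.5×25) is included at this height (area 737.50 mm²); the cube at (12, -1) does not reach this height (z outside [11.5, 31.5]); the cube at (8, 4) is absent (z outside [11.5, 28.5]); Taking the union: only the 29.5×25 cube is present, so the union is just that shape — area = 737.50 mm²; (whole slice rotated 80° about Z — lengths, areas and connectivity unchanged). At z = 11.2: the cube (footprint 29.5×25) is included at this height (area 737.50 mm²); the cube at (12, -1) does not reach this height (z outside [11.5, 31.5]); the cube at (8, 4) is absent (z outside [11.5, 28.5]); Merging all regions: only the 29.5×25 cube is present, so the union is just that shape — area = 737.50 mm²; (whole slice rotated 80° about Z — lengths, areas and connectivity unchanged). Checking containment: the cross-section at z = 11.2 is a subset of the cross-section at z = 1.4.

entirely on top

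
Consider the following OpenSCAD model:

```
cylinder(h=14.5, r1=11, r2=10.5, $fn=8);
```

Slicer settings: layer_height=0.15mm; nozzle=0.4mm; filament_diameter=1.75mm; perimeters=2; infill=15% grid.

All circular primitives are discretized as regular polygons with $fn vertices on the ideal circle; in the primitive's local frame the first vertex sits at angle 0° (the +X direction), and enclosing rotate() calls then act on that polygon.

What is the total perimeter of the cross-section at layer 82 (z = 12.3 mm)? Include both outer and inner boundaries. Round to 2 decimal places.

64.76 mm

At z = 12.3 mm: the cone (r1=11→r2=10.5) has section circumradius 10.576 here — a regular 8-gon (perimeter = 2·8·10.576·sin(180°/8) = 64.76 mm). Overall, the cross-section is a single solid region. Total boundary length (outer) = 64.76 mm.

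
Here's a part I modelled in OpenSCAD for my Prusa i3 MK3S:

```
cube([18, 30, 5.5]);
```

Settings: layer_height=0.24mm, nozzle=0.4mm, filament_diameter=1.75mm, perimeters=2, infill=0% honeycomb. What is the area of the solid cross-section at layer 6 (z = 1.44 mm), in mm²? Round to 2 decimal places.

540.00 mm²

At z = 1.44 mm: the cube (footprint 18×30) is included at this height (area 540.00 mm²). Overall, the cross-section is a single solid region. Net area = 540.00 mm².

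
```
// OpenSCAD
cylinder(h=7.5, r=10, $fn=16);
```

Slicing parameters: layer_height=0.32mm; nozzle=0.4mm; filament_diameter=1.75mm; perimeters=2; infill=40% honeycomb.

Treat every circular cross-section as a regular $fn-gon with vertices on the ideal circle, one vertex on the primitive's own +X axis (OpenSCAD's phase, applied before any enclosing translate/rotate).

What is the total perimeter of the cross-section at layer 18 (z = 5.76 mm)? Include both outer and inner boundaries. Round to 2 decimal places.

62.43 mm

At z = 5.76 mm: the r=10 cylinder gives a regular 16-gon of circumradius 10 (constant along its height) (perimeter = 2·16·10.000·sin(180°/16) = 62.43 mm). Overall, the cross-section is a single solid region. Total boundary length (outer) = 62.43 mm.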